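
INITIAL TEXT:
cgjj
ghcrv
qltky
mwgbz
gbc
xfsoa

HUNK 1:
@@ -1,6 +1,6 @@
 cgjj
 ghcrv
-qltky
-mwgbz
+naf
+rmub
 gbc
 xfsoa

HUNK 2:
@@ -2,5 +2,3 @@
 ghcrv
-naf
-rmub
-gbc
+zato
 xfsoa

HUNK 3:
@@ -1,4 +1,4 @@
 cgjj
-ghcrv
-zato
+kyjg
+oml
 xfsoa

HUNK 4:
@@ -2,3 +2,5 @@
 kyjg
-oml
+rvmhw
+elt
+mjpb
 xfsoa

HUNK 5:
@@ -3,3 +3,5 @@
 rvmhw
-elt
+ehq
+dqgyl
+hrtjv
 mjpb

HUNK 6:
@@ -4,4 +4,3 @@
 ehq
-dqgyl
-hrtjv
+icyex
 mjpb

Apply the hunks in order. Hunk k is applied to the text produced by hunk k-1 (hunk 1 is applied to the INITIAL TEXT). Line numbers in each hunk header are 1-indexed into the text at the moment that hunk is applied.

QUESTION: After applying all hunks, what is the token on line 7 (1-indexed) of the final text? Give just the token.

Answer: xfsoa

Derivation:
Hunk 1: at line 1 remove [qltky,mwgbz] add [naf,rmub] -> 6 lines: cgjj ghcrv naf rmub gbc xfsoa
Hunk 2: at line 2 remove [naf,rmub,gbc] add [zato] -> 4 lines: cgjj ghcrv zato xfsoa
Hunk 3: at line 1 remove [ghcrv,zato] add [kyjg,oml] -> 4 lines: cgjj kyjg oml xfsoa
Hunk 4: at line 2 remove [oml] add [rvmhw,elt,mjpb] -> 6 lines: cgjj kyjg rvmhw elt mjpb xfsoa
Hunk 5: at line 3 remove [elt] add [ehq,dqgyl,hrtjv] -> 8 lines: cgjj kyjg rvmhw ehq dqgyl hrtjv mjpb xfsoa
Hunk 6: at line 4 remove [dqgyl,hrtjv] add [icyex] -> 7 lines: cgjj kyjg rvmhw ehq icyex mjpb xfsoa
Final line 7: xfsoa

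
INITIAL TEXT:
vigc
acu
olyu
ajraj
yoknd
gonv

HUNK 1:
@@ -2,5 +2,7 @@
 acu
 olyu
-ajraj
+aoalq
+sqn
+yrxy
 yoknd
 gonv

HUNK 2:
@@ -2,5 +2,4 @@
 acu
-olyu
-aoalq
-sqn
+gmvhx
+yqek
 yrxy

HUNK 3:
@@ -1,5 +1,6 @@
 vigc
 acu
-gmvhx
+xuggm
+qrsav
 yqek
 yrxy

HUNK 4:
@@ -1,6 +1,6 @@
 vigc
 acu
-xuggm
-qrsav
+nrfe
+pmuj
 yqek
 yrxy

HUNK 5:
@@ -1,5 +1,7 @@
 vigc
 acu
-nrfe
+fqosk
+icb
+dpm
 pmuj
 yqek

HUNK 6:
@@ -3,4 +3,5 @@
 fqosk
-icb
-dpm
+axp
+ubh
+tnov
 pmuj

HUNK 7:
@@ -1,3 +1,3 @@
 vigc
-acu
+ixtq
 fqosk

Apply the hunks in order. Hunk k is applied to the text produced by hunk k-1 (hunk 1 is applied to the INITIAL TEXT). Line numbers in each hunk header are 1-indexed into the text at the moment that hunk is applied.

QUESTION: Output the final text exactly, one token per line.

Answer: vigc
ixtq
fqosk
axp
ubh
tnov
pmuj
yqek
yrxy
yoknd
gonv

Derivation:
Hunk 1: at line 2 remove [ajraj] add [aoalq,sqn,yrxy] -> 8 lines: vigc acu olyu aoalq sqn yrxy yoknd gonv
Hunk 2: at line 2 remove [olyu,aoalq,sqn] add [gmvhx,yqek] -> 7 lines: vigc acu gmvhx yqek yrxy yoknd gonv
Hunk 3: at line 1 remove [gmvhx] add [xuggm,qrsav] -> 8 lines: vigc acu xuggm qrsav yqek yrxy yoknd gonv
Hunk 4: at line 1 remove [xuggm,qrsav] add [nrfe,pmuj] -> 8 lines: vigc acu nrfe pmuj yqek yrxy yoknd gonv
Hunk 5: at line 1 remove [nrfe] add [fqosk,icb,dpm] -> 10 lines: vigc acu fqosk icb dpm pmuj yqek yrxy yoknd gonv
Hunk 6: at line 3 remove [icb,dpm] add [axp,ubh,tnov] -> 11 lines: vigc acu fqosk axp ubh tnov pmuj yqek yrxy yoknd gonv
Hunk 7: at line 1 remove [acu] add [ixtq] -> 11 lines: vigc ixtq fqosk axp ubh tnov pmuj yqek yrxy yoknd gonv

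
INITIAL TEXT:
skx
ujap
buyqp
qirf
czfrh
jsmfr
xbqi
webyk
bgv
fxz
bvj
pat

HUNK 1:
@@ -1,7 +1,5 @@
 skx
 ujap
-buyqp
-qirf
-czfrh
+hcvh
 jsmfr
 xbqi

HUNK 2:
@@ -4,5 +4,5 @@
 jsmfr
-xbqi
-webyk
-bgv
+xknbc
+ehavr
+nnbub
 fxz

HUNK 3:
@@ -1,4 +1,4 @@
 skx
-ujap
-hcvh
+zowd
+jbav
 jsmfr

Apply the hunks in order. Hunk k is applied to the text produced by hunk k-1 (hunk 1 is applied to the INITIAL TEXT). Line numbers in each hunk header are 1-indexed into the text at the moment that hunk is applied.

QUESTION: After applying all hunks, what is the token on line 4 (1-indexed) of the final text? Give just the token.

Hunk 1: at line 1 remove [buyqp,qirf,czfrh] add [hcvh] -> 10 lines: skx ujap hcvh jsmfr xbqi webyk bgv fxz bvj pat
Hunk 2: at line 4 remove [xbqi,webyk,bgv] add [xknbc,ehavr,nnbub] -> 10 lines: skx ujap hcvh jsmfr xknbc ehavr nnbub fxz bvj pat
Hunk 3: at line 1 remove [ujap,hcvh] add [zowd,jbav] -> 10 lines: skx zowd jbav jsmfr xknbc ehavr nnbub fxz bvj pat
Final line 4: jsmfr

Answer: jsmfr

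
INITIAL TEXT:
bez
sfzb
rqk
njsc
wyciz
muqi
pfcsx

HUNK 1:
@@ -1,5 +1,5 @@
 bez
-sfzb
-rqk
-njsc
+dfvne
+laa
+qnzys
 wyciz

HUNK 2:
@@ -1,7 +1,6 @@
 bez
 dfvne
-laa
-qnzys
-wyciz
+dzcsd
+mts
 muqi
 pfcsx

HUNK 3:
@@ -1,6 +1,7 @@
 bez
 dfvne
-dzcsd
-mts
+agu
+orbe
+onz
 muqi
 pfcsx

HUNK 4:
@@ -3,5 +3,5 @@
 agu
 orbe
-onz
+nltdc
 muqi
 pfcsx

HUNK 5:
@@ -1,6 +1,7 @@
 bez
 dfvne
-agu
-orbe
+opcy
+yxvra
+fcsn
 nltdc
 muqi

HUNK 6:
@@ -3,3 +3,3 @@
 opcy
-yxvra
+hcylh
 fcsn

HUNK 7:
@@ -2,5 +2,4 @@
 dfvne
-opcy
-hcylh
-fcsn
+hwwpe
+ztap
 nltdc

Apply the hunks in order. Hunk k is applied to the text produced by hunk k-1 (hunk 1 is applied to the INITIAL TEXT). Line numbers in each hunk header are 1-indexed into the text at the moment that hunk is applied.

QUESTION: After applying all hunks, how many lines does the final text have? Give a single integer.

Hunk 1: at line 1 remove [sfzb,rqk,njsc] add [dfvne,laa,qnzys] -> 7 lines: bez dfvne laa qnzys wyciz muqi pfcsx
Hunk 2: at line 1 remove [laa,qnzys,wyciz] add [dzcsd,mts] -> 6 lines: bez dfvne dzcsd mts muqi pfcsx
Hunk 3: at line 1 remove [dzcsd,mts] add [agu,orbe,onz] -> 7 lines: bez dfvne agu orbe onz muqi pfcsx
Hunk 4: at line 3 remove [onz] add [nltdc] -> 7 lines: bez dfvne agu orbe nltdc muqi pfcsx
Hunk 5: at line 1 remove [agu,orbe] add [opcy,yxvra,fcsn] -> 8 lines: bez dfvne opcy yxvra fcsn nltdc muqi pfcsx
Hunk 6: at line 3 remove [yxvra] add [hcylh] -> 8 lines: bez dfvne opcy hcylh fcsn nltdc muqi pfcsx
Hunk 7: at line 2 remove [opcy,hcylh,fcsn] add [hwwpe,ztap] -> 7 lines: bez dfvne hwwpe ztap nltdc muqi pfcsx
Final line count: 7

Answer: 7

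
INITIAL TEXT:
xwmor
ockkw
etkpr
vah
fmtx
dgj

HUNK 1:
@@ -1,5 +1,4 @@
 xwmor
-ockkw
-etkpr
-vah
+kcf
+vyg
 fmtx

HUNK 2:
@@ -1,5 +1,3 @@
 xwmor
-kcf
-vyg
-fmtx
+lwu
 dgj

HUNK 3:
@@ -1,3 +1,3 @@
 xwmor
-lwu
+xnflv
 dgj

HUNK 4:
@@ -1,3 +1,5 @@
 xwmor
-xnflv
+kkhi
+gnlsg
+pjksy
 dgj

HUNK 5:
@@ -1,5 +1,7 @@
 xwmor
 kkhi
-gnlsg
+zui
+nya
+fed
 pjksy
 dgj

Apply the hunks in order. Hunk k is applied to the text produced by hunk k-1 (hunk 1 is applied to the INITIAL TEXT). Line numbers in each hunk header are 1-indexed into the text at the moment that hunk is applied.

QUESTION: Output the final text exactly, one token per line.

Answer: xwmor
kkhi
zui
nya
fed
pjksy
dgj

Derivation:
Hunk 1: at line 1 remove [ockkw,etkpr,vah] add [kcf,vyg] -> 5 lines: xwmor kcf vyg fmtx dgj
Hunk 2: at line 1 remove [kcf,vyg,fmtx] add [lwu] -> 3 lines: xwmor lwu dgj
Hunk 3: at line 1 remove [lwu] add [xnflv] -> 3 lines: xwmor xnflv dgj
Hunk 4: at line 1 remove [xnflv] add [kkhi,gnlsg,pjksy] -> 5 lines: xwmor kkhi gnlsg pjksy dgj
Hunk 5: at line 1 remove [gnlsg] add [zui,nya,fed] -> 7 lines: xwmor kkhi zui nya fed pjksy dgj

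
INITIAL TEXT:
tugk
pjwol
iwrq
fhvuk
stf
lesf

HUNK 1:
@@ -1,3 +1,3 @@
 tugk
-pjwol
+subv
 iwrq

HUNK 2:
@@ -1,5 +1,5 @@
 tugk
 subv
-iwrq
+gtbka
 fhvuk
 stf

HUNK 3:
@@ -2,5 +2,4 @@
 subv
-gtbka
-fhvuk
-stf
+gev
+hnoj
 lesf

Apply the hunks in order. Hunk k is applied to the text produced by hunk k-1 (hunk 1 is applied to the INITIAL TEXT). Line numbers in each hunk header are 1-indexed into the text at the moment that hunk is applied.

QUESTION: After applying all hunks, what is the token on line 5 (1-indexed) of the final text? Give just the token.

Hunk 1: at line 1 remove [pjwol] add [subv] -> 6 lines: tugk subv iwrq fhvuk stf lesf
Hunk 2: at line 1 remove [iwrq] add [gtbka] -> 6 lines: tugk subv gtbka fhvuk stf lesf
Hunk 3: at line 2 remove [gtbka,fhvuk,stf] add [gev,hnoj] -> 5 lines: tugk subv gev hnoj lesf
Final line 5: lesf

Answer: lesf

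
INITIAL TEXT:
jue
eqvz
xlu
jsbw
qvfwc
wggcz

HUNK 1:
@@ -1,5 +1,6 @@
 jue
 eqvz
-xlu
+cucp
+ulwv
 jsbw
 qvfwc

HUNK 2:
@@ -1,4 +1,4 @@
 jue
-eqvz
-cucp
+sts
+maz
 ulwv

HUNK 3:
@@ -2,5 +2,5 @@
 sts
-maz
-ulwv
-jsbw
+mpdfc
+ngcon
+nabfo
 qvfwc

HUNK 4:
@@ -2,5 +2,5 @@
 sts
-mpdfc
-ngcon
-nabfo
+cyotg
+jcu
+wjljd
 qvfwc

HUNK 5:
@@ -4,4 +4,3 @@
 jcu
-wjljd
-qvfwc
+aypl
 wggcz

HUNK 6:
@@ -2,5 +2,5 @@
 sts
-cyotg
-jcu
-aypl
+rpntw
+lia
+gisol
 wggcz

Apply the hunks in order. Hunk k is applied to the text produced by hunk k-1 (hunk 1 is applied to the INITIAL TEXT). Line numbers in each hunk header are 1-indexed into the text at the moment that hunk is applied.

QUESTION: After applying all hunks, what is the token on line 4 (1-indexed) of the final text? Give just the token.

Hunk 1: at line 1 remove [xlu] add [cucp,ulwv] -> 7 lines: jue eqvz cucp ulwv jsbw qvfwc wggcz
Hunk 2: at line 1 remove [eqvz,cucp] add [sts,maz] -> 7 lines: jue sts maz ulwv jsbw qvfwc wggcz
Hunk 3: at line 2 remove [maz,ulwv,jsbw] add [mpdfc,ngcon,nabfo] -> 7 lines: jue sts mpdfc ngcon nabfo qvfwc wggcz
Hunk 4: at line 2 remove [mpdfc,ngcon,nabfo] add [cyotg,jcu,wjljd] -> 7 lines: jue sts cyotg jcu wjljd qvfwc wggcz
Hunk 5: at line 4 remove [wjljd,qvfwc] add [aypl] -> 6 lines: jue sts cyotg jcu aypl wggcz
Hunk 6: at line 2 remove [cyotg,jcu,aypl] add [rpntw,lia,gisol] -> 6 lines: jue sts rpntw lia gisol wggcz
Final line 4: lia

Answer: lia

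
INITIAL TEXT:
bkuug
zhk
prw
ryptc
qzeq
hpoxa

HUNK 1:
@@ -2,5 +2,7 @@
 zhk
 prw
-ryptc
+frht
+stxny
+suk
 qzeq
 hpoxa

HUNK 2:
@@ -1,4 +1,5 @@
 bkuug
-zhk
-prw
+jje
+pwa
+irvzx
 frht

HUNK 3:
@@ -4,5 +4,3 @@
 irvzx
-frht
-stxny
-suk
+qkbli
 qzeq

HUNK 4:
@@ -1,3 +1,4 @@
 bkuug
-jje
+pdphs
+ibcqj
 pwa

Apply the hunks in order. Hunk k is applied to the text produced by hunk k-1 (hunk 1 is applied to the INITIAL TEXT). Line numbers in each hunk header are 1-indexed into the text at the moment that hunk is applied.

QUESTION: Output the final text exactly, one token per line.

Hunk 1: at line 2 remove [ryptc] add [frht,stxny,suk] -> 8 lines: bkuug zhk prw frht stxny suk qzeq hpoxa
Hunk 2: at line 1 remove [zhk,prw] add [jje,pwa,irvzx] -> 9 lines: bkuug jje pwa irvzx frht stxny suk qzeq hpoxa
Hunk 3: at line 4 remove [frht,stxny,suk] add [qkbli] -> 7 lines: bkuug jje pwa irvzx qkbli qzeq hpoxa
Hunk 4: at line 1 remove [jje] add [pdphs,ibcqj] -> 8 lines: bkuug pdphs ibcqj pwa irvzx qkbli qzeq hpoxa

Answer: bkuug
pdphs
ibcqj
pwa
irvzx
qkbli
qzeq
hpoxa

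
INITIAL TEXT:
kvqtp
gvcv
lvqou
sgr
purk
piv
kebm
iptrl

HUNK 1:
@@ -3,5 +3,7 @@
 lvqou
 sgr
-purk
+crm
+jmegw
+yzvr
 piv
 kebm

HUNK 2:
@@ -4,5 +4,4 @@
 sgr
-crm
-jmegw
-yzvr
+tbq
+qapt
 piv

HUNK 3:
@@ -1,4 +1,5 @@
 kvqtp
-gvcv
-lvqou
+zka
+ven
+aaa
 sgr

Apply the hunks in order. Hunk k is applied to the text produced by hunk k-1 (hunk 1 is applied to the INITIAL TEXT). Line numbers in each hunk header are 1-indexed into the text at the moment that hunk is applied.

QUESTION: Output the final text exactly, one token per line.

Hunk 1: at line 3 remove [purk] add [crm,jmegw,yzvr] -> 10 lines: kvqtp gvcv lvqou sgr crm jmegw yzvr piv kebm iptrl
Hunk 2: at line 4 remove [crm,jmegw,yzvr] add [tbq,qapt] -> 9 lines: kvqtp gvcv lvqou sgr tbq qapt piv kebm iptrl
Hunk 3: at line 1 remove [gvcv,lvqou] add [zka,ven,aaa] -> 10 lines: kvqtp zka ven aaa sgr tbq qapt piv kebm iptrl

Answer: kvqtp
zka
ven
aaa
sgr
tbq
qapt
piv
kebm
iptrl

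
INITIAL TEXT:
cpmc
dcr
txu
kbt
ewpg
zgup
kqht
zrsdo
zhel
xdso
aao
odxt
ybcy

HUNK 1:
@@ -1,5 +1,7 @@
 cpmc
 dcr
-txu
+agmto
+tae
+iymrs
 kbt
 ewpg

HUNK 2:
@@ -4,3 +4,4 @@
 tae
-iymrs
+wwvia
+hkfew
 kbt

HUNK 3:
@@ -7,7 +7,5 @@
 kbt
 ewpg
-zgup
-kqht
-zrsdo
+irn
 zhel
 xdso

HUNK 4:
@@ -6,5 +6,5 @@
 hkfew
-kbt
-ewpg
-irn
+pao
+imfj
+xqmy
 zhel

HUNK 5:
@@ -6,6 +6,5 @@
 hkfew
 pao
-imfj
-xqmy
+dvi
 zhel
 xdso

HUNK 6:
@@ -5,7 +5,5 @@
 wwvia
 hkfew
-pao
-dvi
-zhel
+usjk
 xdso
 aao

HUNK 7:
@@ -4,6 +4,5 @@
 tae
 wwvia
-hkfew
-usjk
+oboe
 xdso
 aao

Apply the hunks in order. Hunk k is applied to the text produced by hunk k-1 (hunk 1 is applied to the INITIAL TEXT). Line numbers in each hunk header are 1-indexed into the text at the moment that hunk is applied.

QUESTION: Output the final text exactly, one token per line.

Hunk 1: at line 1 remove [txu] add [agmto,tae,iymrs] -> 15 lines: cpmc dcr agmto tae iymrs kbt ewpg zgup kqht zrsdo zhel xdso aao odxt ybcy
Hunk 2: at line 4 remove [iymrs] add [wwvia,hkfew] -> 16 lines: cpmc dcr agmto tae wwvia hkfew kbt ewpg zgup kqht zrsdo zhel xdso aao odxt ybcy
Hunk 3: at line 7 remove [zgup,kqht,zrsdo] add [irn] -> 14 lines: cpmc dcr agmto tae wwvia hkfew kbt ewpg irn zhel xdso aao odxt ybcy
Hunk 4: at line 6 remove [kbt,ewpg,irn] add [pao,imfj,xqmy] -> 14 lines: cpmc dcr agmto tae wwvia hkfew pao imfj xqmy zhel xdso aao odxt ybcy
Hunk 5: at line 6 remove [imfj,xqmy] add [dvi] -> 13 lines: cpmc dcr agmto tae wwvia hkfew pao dvi zhel xdso aao odxt ybcy
Hunk 6: at line 5 remove [pao,dvi,zhel] add [usjk] -> 11 lines: cpmc dcr agmto tae wwvia hkfew usjk xdso aao odxt ybcy
Hunk 7: at line 4 remove [hkfew,usjk] add [oboe] -> 10 lines: cpmc dcr agmto tae wwvia oboe xdso aao odxt ybcy

Answer: cpmc
dcr
agmto
tae
wwvia
oboe
xdso
aao
odxt
ybcy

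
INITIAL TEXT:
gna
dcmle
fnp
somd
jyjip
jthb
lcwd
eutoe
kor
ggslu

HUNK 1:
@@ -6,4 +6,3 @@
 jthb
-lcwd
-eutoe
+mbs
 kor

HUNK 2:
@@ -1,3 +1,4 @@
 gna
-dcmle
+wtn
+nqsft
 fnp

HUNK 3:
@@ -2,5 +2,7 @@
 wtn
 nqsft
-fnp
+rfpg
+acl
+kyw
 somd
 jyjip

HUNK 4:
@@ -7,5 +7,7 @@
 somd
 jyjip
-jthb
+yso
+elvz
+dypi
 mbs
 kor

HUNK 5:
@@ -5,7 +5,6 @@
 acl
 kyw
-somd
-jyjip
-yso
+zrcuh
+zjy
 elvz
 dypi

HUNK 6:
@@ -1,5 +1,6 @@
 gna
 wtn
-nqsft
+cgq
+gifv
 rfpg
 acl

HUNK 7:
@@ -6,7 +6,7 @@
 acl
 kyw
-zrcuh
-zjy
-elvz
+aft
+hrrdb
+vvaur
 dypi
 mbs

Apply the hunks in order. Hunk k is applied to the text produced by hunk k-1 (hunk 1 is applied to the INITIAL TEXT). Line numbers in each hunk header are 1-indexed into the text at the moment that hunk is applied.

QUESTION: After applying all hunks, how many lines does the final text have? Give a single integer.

Hunk 1: at line 6 remove [lcwd,eutoe] add [mbs] -> 9 lines: gna dcmle fnp somd jyjip jthb mbs kor ggslu
Hunk 2: at line 1 remove [dcmle] add [wtn,nqsft] -> 10 lines: gna wtn nqsft fnp somd jyjip jthb mbs kor ggslu
Hunk 3: at line 2 remove [fnp] add [rfpg,acl,kyw] -> 12 lines: gna wtn nqsft rfpg acl kyw somd jyjip jthb mbs kor ggslu
Hunk 4: at line 7 remove [jthb] add [yso,elvz,dypi] -> 14 lines: gna wtn nqsft rfpg acl kyw somd jyjip yso elvz dypi mbs kor ggslu
Hunk 5: at line 5 remove [somd,jyjip,yso] add [zrcuh,zjy] -> 13 lines: gna wtn nqsft rfpg acl kyw zrcuh zjy elvz dypi mbs kor ggslu
Hunk 6: at line 1 remove [nqsft] add [cgq,gifv] -> 14 lines: gna wtn cgq gifv rfpg acl kyw zrcuh zjy elvz dypi mbs kor ggslu
Hunk 7: at line 6 remove [zrcuh,zjy,elvz] add [aft,hrrdb,vvaur] -> 14 lines: gna wtn cgq gifv rfpg acl kyw aft hrrdb vvaur dypi mbs kor ggslu
Final line count: 14

Answer: 14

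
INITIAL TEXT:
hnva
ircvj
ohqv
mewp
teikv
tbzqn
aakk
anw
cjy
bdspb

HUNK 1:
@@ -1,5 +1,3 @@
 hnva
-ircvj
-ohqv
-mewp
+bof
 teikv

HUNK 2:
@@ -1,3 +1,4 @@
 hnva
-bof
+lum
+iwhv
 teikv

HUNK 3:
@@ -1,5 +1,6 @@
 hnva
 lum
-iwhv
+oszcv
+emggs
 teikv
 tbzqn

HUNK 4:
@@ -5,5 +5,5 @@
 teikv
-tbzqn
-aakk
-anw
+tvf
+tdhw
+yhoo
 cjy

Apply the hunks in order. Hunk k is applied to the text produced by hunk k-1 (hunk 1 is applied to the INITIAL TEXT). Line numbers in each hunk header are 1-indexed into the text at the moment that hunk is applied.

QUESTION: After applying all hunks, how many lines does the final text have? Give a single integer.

Hunk 1: at line 1 remove [ircvj,ohqv,mewp] add [bof] -> 8 lines: hnva bof teikv tbzqn aakk anw cjy bdspb
Hunk 2: at line 1 remove [bof] add [lum,iwhv] -> 9 lines: hnva lum iwhv teikv tbzqn aakk anw cjy bdspb
Hunk 3: at line 1 remove [iwhv] add [oszcv,emggs] -> 10 lines: hnva lum oszcv emggs teikv tbzqn aakk anw cjy bdspb
Hunk 4: at line 5 remove [tbzqn,aakk,anw] add [tvf,tdhw,yhoo] -> 10 lines: hnva lum oszcv emggs teikv tvf tdhw yhoo cjy bdspb
Final line count: 10

Answer: 10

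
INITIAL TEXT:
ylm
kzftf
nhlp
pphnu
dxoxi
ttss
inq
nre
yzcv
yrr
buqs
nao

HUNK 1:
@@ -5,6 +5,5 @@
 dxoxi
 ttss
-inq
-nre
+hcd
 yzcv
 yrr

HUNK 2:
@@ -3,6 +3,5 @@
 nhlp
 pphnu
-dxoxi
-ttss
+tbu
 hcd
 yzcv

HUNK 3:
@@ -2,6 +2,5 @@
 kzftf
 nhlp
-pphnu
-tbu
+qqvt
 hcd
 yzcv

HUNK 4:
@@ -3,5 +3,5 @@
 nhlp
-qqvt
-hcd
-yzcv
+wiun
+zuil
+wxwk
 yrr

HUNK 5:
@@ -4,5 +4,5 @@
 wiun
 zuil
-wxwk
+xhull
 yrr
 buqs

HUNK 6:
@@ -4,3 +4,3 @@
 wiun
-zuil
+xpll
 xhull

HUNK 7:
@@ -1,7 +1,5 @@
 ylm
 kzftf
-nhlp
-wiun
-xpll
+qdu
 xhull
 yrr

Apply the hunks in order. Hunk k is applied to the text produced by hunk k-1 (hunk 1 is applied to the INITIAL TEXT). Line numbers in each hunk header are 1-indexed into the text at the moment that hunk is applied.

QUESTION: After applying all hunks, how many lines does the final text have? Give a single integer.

Hunk 1: at line 5 remove [inq,nre] add [hcd] -> 11 lines: ylm kzftf nhlp pphnu dxoxi ttss hcd yzcv yrr buqs nao
Hunk 2: at line 3 remove [dxoxi,ttss] add [tbu] -> 10 lines: ylm kzftf nhlp pphnu tbu hcd yzcv yrr buqs nao
Hunk 3: at line 2 remove [pphnu,tbu] add [qqvt] -> 9 lines: ylm kzftf nhlp qqvt hcd yzcv yrr buqs nao
Hunk 4: at line 3 remove [qqvt,hcd,yzcv] add [wiun,zuil,wxwk] -> 9 lines: ylm kzftf nhlp wiun zuil wxwk yrr buqs nao
Hunk 5: at line 4 remove [wxwk] add [xhull] -> 9 lines: ylm kzftf nhlp wiun zuil xhull yrr buqs nao
Hunk 6: at line 4 remove [zuil] add [xpll] -> 9 lines: ylm kzftf nhlp wiun xpll xhull yrr buqs nao
Hunk 7: at line 1 remove [nhlp,wiun,xpll] add [qdu] -> 7 lines: ylm kzftf qdu xhull yrr buqs nao
Final line count: 7

Answer: 7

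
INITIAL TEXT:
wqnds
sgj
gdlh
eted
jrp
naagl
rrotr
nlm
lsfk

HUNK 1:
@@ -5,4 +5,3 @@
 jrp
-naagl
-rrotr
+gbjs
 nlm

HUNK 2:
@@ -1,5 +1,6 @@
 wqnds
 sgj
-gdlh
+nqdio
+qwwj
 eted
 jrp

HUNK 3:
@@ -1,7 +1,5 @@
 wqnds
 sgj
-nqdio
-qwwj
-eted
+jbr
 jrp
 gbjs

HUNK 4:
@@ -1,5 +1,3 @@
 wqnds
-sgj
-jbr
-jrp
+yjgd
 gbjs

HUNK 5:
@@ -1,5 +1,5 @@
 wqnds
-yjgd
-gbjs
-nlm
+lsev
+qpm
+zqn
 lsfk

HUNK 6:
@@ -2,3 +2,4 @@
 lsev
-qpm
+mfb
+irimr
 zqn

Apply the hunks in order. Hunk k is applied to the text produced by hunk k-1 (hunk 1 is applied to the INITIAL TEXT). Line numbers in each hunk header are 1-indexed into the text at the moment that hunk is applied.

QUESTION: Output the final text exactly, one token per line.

Answer: wqnds
lsev
mfb
irimr
zqn
lsfk

Derivation:
Hunk 1: at line 5 remove [naagl,rrotr] add [gbjs] -> 8 lines: wqnds sgj gdlh eted jrp gbjs nlm lsfk
Hunk 2: at line 1 remove [gdlh] add [nqdio,qwwj] -> 9 lines: wqnds sgj nqdio qwwj eted jrp gbjs nlm lsfk
Hunk 3: at line 1 remove [nqdio,qwwj,eted] add [jbr] -> 7 lines: wqnds sgj jbr jrp gbjs nlm lsfk
Hunk 4: at line 1 remove [sgj,jbr,jrp] add [yjgd] -> 5 lines: wqnds yjgd gbjs nlm lsfk
Hunk 5: at line 1 remove [yjgd,gbjs,nlm] add [lsev,qpm,zqn] -> 5 lines: wqnds lsev qpm zqn lsfk
Hunk 6: at line 2 remove [qpm] add [mfb,irimr] -> 6 lines: wqnds lsev mfb irimr zqn lsfk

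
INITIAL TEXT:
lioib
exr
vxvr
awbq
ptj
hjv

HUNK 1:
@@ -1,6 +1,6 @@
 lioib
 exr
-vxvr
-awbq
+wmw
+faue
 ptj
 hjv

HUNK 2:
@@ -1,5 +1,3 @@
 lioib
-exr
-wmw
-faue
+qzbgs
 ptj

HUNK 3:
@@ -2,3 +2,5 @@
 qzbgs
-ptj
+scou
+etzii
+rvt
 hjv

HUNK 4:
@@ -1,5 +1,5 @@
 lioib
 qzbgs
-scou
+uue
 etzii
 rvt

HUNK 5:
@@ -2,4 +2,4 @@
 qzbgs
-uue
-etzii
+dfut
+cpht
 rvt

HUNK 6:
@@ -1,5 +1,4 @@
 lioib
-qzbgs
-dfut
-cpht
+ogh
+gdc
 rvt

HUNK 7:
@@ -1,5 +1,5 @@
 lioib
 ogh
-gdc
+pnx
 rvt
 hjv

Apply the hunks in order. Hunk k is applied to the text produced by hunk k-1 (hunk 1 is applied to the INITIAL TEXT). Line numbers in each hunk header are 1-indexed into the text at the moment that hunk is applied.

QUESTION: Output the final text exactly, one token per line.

Answer: lioib
ogh
pnx
rvt
hjv

Derivation:
Hunk 1: at line 1 remove [vxvr,awbq] add [wmw,faue] -> 6 lines: lioib exr wmw faue ptj hjv
Hunk 2: at line 1 remove [exr,wmw,faue] add [qzbgs] -> 4 lines: lioib qzbgs ptj hjv
Hunk 3: at line 2 remove [ptj] add [scou,etzii,rvt] -> 6 lines: lioib qzbgs scou etzii rvt hjv
Hunk 4: at line 1 remove [scou] add [uue] -> 6 lines: lioib qzbgs uue etzii rvt hjv
Hunk 5: at line 2 remove [uue,etzii] add [dfut,cpht] -> 6 lines: lioib qzbgs dfut cpht rvt hjv
Hunk 6: at line 1 remove [qzbgs,dfut,cpht] add [ogh,gdc] -> 5 lines: lioib ogh gdc rvt hjv
Hunk 7: at line 1 remove [gdc] add [pnx] -> 5 lines: lioib ogh pnx rvt hjv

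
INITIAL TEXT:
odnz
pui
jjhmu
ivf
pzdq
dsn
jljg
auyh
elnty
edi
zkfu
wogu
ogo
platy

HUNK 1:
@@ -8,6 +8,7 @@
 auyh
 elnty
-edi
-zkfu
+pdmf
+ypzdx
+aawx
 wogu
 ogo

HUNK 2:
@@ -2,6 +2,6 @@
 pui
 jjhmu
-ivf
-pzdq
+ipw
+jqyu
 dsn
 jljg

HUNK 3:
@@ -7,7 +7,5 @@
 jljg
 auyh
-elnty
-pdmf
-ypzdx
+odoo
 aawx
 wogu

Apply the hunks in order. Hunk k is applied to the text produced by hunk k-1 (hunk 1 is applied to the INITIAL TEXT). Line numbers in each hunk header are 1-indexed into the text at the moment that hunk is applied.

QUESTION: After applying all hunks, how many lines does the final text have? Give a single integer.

Answer: 13

Derivation:
Hunk 1: at line 8 remove [edi,zkfu] add [pdmf,ypzdx,aawx] -> 15 lines: odnz pui jjhmu ivf pzdq dsn jljg auyh elnty pdmf ypzdx aawx wogu ogo platy
Hunk 2: at line 2 remove [ivf,pzdq] add [ipw,jqyu] -> 15 lines: odnz pui jjhmu ipw jqyu dsn jljg auyh elnty pdmf ypzdx aawx wogu ogo platy
Hunk 3: at line 7 remove [elnty,pdmf,ypzdx] add [odoo] -> 13 lines: odnz pui jjhmu ipw jqyu dsn jljg auyh odoo aawx wogu ogo platy
Final line count: 13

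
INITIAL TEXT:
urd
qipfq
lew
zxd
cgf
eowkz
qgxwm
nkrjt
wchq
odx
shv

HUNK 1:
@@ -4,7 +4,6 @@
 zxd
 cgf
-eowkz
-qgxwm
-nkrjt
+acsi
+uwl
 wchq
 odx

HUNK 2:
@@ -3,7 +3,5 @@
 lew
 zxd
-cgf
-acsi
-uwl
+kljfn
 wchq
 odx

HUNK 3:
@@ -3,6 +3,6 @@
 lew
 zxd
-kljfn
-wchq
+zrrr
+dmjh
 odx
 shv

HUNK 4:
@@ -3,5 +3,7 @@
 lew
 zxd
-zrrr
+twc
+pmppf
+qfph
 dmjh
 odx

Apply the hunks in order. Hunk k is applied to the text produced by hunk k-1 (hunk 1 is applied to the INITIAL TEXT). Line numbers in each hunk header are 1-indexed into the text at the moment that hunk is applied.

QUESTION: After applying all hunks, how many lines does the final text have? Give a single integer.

Answer: 10

Derivation:
Hunk 1: at line 4 remove [eowkz,qgxwm,nkrjt] add [acsi,uwl] -> 10 lines: urd qipfq lew zxd cgf acsi uwl wchq odx shv
Hunk 2: at line 3 remove [cgf,acsi,uwl] add [kljfn] -> 8 lines: urd qipfq lew zxd kljfn wchq odx shv
Hunk 3: at line 3 remove [kljfn,wchq] add [zrrr,dmjh] -> 8 lines: urd qipfq lew zxd zrrr dmjh odx shv
Hunk 4: at line 3 remove [zrrr] add [twc,pmppf,qfph] -> 10 lines: urd qipfq lew zxd twc pmppf qfph dmjh odx shv
Final line count: 10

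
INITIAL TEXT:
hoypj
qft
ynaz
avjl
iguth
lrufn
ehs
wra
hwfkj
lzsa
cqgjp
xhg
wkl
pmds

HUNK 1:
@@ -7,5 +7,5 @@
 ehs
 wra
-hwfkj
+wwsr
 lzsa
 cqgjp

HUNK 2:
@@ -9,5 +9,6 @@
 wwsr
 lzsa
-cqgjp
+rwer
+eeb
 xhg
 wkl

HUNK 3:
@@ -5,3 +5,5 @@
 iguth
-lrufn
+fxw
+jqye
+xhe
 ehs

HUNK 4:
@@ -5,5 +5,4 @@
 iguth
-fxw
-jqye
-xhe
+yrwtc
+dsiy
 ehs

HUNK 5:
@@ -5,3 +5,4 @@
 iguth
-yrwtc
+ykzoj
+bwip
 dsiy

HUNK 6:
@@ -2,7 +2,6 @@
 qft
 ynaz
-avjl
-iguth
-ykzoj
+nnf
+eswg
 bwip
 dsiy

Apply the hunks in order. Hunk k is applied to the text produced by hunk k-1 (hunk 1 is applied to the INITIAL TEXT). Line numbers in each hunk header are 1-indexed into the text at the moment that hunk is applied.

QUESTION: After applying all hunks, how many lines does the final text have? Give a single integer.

Hunk 1: at line 7 remove [hwfkj] add [wwsr] -> 14 lines: hoypj qft ynaz avjl iguth lrufn ehs wra wwsr lzsa cqgjp xhg wkl pmds
Hunk 2: at line 9 remove [cqgjp] add [rwer,eeb] -> 15 lines: hoypj qft ynaz avjl iguth lrufn ehs wra wwsr lzsa rwer eeb xhg wkl pmds
Hunk 3: at line 5 remove [lrufn] add [fxw,jqye,xhe] -> 17 lines: hoypj qft ynaz avjl iguth fxw jqye xhe ehs wra wwsr lzsa rwer eeb xhg wkl pmds
Hunk 4: at line 5 remove [fxw,jqye,xhe] add [yrwtc,dsiy] -> 16 lines: hoypj qft ynaz avjl iguth yrwtc dsiy ehs wra wwsr lzsa rwer eeb xhg wkl pmds
Hunk 5: at line 5 remove [yrwtc] add [ykzoj,bwip] -> 17 lines: hoypj qft ynaz avjl iguth ykzoj bwip dsiy ehs wra wwsr lzsa rwer eeb xhg wkl pmds
Hunk 6: at line 2 remove [avjl,iguth,ykzoj] add [nnf,eswg] -> 16 lines: hoypj qft ynaz nnf eswg bwip dsiy ehs wra wwsr lzsa rwer eeb xhg wkl pmds
Final line count: 16

Answer: 16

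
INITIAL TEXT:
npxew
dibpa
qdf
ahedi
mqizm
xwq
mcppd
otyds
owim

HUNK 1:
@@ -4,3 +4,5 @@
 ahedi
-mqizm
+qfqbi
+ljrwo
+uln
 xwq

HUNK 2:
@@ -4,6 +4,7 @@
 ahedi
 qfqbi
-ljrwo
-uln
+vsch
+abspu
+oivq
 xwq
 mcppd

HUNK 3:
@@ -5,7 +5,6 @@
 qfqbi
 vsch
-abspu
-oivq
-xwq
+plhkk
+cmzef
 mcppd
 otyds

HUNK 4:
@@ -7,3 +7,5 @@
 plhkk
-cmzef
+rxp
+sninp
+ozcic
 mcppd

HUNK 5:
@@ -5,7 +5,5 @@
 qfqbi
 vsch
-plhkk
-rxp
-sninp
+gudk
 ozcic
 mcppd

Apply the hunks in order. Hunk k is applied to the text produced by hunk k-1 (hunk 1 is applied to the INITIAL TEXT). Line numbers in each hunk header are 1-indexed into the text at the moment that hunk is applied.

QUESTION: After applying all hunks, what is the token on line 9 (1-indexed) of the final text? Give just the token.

Hunk 1: at line 4 remove [mqizm] add [qfqbi,ljrwo,uln] -> 11 lines: npxew dibpa qdf ahedi qfqbi ljrwo uln xwq mcppd otyds owim
Hunk 2: at line 4 remove [ljrwo,uln] add [vsch,abspu,oivq] -> 12 lines: npxew dibpa qdf ahedi qfqbi vsch abspu oivq xwq mcppd otyds owim
Hunk 3: at line 5 remove [abspu,oivq,xwq] add [plhkk,cmzef] -> 11 lines: npxew dibpa qdf ahedi qfqbi vsch plhkk cmzef mcppd otyds owim
Hunk 4: at line 7 remove [cmzef] add [rxp,sninp,ozcic] -> 13 lines: npxew dibpa qdf ahedi qfqbi vsch plhkk rxp sninp ozcic mcppd otyds owim
Hunk 5: at line 5 remove [plhkk,rxp,sninp] add [gudk] -> 11 lines: npxew dibpa qdf ahedi qfqbi vsch gudk ozcic mcppd otyds owim
Final line 9: mcppd

Answer: mcppd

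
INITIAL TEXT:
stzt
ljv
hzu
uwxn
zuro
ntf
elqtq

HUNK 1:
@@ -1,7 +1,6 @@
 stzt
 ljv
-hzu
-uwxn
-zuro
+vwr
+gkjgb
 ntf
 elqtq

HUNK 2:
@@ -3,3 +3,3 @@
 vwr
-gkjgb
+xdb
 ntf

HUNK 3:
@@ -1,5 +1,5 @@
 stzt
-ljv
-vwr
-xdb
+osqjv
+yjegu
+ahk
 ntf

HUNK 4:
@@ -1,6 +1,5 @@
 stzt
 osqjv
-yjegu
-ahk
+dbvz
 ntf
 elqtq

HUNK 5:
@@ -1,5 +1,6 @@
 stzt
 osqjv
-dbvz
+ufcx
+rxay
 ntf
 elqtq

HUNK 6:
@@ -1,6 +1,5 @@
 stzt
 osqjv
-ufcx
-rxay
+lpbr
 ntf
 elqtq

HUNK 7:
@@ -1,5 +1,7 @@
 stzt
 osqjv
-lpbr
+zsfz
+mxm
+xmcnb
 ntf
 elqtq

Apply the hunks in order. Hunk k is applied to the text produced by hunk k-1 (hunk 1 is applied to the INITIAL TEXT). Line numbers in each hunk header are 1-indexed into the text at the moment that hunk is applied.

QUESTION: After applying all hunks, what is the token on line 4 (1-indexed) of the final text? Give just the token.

Answer: mxm

Derivation:
Hunk 1: at line 1 remove [hzu,uwxn,zuro] add [vwr,gkjgb] -> 6 lines: stzt ljv vwr gkjgb ntf elqtq
Hunk 2: at line 3 remove [gkjgb] add [xdb] -> 6 lines: stzt ljv vwr xdb ntf elqtq
Hunk 3: at line 1 remove [ljv,vwr,xdb] add [osqjv,yjegu,ahk] -> 6 lines: stzt osqjv yjegu ahk ntf elqtq
Hunk 4: at line 1 remove [yjegu,ahk] add [dbvz] -> 5 lines: stzt osqjv dbvz ntf elqtq
Hunk 5: at line 1 remove [dbvz] add [ufcx,rxay] -> 6 lines: stzt osqjv ufcx rxay ntf elqtq
Hunk 6: at line 1 remove [ufcx,rxay] add [lpbr] -> 5 lines: stzt osqjv lpbr ntf elqtq
Hunk 7: at line 1 remove [lpbr] add [zsfz,mxm,xmcnb] -> 7 lines: stzt osqjv zsfz mxm xmcnb ntf elqtq
Final line 4: mxm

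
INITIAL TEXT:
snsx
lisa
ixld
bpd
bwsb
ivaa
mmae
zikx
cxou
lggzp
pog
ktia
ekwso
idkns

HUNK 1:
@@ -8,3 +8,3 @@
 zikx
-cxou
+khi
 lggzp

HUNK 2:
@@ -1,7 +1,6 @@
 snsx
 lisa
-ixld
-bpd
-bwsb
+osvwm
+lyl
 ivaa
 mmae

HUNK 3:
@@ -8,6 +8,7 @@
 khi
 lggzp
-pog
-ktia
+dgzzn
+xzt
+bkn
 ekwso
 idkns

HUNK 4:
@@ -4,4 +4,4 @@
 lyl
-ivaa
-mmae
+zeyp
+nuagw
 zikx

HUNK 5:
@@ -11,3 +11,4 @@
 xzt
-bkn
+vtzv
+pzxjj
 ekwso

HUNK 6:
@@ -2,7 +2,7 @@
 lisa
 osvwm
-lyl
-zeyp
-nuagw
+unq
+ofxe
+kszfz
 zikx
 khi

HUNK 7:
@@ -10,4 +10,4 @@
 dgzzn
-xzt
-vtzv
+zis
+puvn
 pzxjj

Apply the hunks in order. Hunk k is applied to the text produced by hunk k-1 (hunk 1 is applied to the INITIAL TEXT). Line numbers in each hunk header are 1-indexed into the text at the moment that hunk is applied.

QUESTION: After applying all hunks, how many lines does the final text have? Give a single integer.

Answer: 15

Derivation:
Hunk 1: at line 8 remove [cxou] add [khi] -> 14 lines: snsx lisa ixld bpd bwsb ivaa mmae zikx khi lggzp pog ktia ekwso idkns
Hunk 2: at line 1 remove [ixld,bpd,bwsb] add [osvwm,lyl] -> 13 lines: snsx lisa osvwm lyl ivaa mmae zikx khi lggzp pog ktia ekwso idkns
Hunk 3: at line 8 remove [pog,ktia] add [dgzzn,xzt,bkn] -> 14 lines: snsx lisa osvwm lyl ivaa mmae zikx khi lggzp dgzzn xzt bkn ekwso idkns
Hunk 4: at line 4 remove [ivaa,mmae] add [zeyp,nuagw] -> 14 lines: snsx lisa osvwm lyl zeyp nuagw zikx khi lggzp dgzzn xzt bkn ekwso idkns
Hunk 5: at line 11 remove [bkn] add [vtzv,pzxjj] -> 15 lines: snsx lisa osvwm lyl zeyp nuagw zikx khi lggzp dgzzn xzt vtzv pzxjj ekwso idkns
Hunk 6: at line 2 remove [lyl,zeyp,nuagw] add [unq,ofxe,kszfz] -> 15 lines: snsx lisa osvwm unq ofxe kszfz zikx khi lggzp dgzzn xzt vtzv pzxjj ekwso idkns
Hunk 7: at line 10 remove [xzt,vtzv] add [zis,puvn] -> 15 lines: snsx lisa osvwm unq ofxe kszfz zikx khi lggzp dgzzn zis puvn pzxjj ekwso idkns
Final line count: 15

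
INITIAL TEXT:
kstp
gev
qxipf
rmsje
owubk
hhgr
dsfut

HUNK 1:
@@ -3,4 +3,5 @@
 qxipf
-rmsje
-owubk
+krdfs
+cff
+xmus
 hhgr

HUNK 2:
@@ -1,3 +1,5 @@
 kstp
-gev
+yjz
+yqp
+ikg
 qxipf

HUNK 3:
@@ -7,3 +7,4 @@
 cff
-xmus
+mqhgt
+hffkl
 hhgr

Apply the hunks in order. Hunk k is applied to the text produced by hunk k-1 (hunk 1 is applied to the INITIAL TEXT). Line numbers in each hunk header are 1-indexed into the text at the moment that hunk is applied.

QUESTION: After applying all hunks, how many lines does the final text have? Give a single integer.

Hunk 1: at line 3 remove [rmsje,owubk] add [krdfs,cff,xmus] -> 8 lines: kstp gev qxipf krdfs cff xmus hhgr dsfut
Hunk 2: at line 1 remove [gev] add [yjz,yqp,ikg] -> 10 lines: kstp yjz yqp ikg qxipf krdfs cff xmus hhgr dsfut
Hunk 3: at line 7 remove [xmus] add [mqhgt,hffkl] -> 11 lines: kstp yjz yqp ikg qxipf krdfs cff mqhgt hffkl hhgr dsfut
Final line count: 11

Answer: 11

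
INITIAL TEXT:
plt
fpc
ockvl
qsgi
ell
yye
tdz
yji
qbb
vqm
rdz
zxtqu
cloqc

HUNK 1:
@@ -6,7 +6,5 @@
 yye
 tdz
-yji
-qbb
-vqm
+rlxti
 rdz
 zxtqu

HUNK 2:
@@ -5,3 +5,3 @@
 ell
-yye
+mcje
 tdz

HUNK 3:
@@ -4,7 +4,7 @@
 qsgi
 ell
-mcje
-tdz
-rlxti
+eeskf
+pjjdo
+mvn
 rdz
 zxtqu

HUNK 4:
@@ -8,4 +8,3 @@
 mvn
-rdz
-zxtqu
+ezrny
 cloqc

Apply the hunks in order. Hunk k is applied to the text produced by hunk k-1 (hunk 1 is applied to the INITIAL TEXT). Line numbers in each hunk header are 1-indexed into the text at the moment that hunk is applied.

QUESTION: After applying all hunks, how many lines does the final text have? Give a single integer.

Answer: 10

Derivation:
Hunk 1: at line 6 remove [yji,qbb,vqm] add [rlxti] -> 11 lines: plt fpc ockvl qsgi ell yye tdz rlxti rdz zxtqu cloqc
Hunk 2: at line 5 remove [yye] add [mcje] -> 11 lines: plt fpc ockvl qsgi ell mcje tdz rlxti rdz zxtqu cloqc
Hunk 3: at line 4 remove [mcje,tdz,rlxti] add [eeskf,pjjdo,mvn] -> 11 lines: plt fpc ockvl qsgi ell eeskf pjjdo mvn rdz zxtqu cloqc
Hunk 4: at line 8 remove [rdz,zxtqu] add [ezrny] -> 10 lines: plt fpc ockvl qsgi ell eeskf pjjdo mvn ezrny cloqc
Final line count: 10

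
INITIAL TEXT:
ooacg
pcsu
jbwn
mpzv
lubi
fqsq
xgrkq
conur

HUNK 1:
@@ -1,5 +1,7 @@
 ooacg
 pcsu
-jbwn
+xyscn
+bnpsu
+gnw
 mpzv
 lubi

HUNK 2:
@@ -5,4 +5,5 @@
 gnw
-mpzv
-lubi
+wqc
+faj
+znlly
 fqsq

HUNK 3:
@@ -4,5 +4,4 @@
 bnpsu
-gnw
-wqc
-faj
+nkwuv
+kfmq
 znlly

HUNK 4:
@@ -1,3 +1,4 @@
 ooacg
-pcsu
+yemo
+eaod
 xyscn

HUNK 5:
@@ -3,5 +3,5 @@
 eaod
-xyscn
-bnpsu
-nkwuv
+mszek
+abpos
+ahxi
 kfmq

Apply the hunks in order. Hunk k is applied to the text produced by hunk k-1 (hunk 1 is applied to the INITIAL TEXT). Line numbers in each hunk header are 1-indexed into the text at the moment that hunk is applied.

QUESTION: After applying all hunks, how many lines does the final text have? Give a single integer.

Hunk 1: at line 1 remove [jbwn] add [xyscn,bnpsu,gnw] -> 10 lines: ooacg pcsu xyscn bnpsu gnw mpzv lubi fqsq xgrkq conur
Hunk 2: at line 5 remove [mpzv,lubi] add [wqc,faj,znlly] -> 11 lines: ooacg pcsu xyscn bnpsu gnw wqc faj znlly fqsq xgrkq conur
Hunk 3: at line 4 remove [gnw,wqc,faj] add [nkwuv,kfmq] -> 10 lines: ooacg pcsu xyscn bnpsu nkwuv kfmq znlly fqsq xgrkq conur
Hunk 4: at line 1 remove [pcsu] add [yemo,eaod] -> 11 lines: ooacg yemo eaod xyscn bnpsu nkwuv kfmq znlly fqsq xgrkq conur
Hunk 5: at line 3 remove [xyscn,bnpsu,nkwuv] add [mszek,abpos,ahxi] -> 11 lines: ooacg yemo eaod mszek abpos ahxi kfmq znlly fqsq xgrkq conur
Final line count: 11

Answer: 11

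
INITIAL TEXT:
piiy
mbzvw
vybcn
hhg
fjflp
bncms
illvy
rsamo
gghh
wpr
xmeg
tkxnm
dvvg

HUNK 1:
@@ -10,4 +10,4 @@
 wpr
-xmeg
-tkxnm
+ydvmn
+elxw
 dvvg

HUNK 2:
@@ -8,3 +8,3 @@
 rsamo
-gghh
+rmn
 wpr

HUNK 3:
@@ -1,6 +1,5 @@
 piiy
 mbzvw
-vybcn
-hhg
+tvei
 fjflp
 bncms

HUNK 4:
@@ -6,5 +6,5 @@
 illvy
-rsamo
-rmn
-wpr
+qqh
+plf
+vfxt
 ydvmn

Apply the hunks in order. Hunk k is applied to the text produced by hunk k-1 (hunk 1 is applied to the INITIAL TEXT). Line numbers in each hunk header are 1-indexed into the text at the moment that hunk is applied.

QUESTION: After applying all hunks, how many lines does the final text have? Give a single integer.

Hunk 1: at line 10 remove [xmeg,tkxnm] add [ydvmn,elxw] -> 13 lines: piiy mbzvw vybcn hhg fjflp bncms illvy rsamo gghh wpr ydvmn elxw dvvg
Hunk 2: at line 8 remove [gghh] add [rmn] -> 13 lines: piiy mbzvw vybcn hhg fjflp bncms illvy rsamo rmn wpr ydvmn elxw dvvg
Hunk 3: at line 1 remove [vybcn,hhg] add [tvei] -> 12 lines: piiy mbzvw tvei fjflp bncms illvy rsamo rmn wpr ydvmn elxw dvvg
Hunk 4: at line 6 remove [rsamo,rmn,wpr] add [qqh,plf,vfxt] -> 12 lines: piiy mbzvw tvei fjflp bncms illvy qqh plf vfxt ydvmn elxw dvvg
Final line count: 12

Answer: 12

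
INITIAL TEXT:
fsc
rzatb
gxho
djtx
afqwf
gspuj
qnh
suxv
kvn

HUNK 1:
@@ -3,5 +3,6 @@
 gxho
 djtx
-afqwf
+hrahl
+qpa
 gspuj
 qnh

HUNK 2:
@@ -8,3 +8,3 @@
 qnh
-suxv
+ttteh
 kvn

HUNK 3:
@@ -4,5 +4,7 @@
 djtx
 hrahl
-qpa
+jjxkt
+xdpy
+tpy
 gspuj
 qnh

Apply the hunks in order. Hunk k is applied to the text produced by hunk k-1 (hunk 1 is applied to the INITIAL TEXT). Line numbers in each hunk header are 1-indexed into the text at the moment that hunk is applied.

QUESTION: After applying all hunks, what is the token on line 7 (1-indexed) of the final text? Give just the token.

Answer: xdpy

Derivation:
Hunk 1: at line 3 remove [afqwf] add [hrahl,qpa] -> 10 lines: fsc rzatb gxho djtx hrahl qpa gspuj qnh suxv kvn
Hunk 2: at line 8 remove [suxv] add [ttteh] -> 10 lines: fsc rzatb gxho djtx hrahl qpa gspuj qnh ttteh kvn
Hunk 3: at line 4 remove [qpa] add [jjxkt,xdpy,tpy] -> 12 lines: fsc rzatb gxho djtx hrahl jjxkt xdpy tpy gspuj qnh ttteh kvn
Final line 7: xdpy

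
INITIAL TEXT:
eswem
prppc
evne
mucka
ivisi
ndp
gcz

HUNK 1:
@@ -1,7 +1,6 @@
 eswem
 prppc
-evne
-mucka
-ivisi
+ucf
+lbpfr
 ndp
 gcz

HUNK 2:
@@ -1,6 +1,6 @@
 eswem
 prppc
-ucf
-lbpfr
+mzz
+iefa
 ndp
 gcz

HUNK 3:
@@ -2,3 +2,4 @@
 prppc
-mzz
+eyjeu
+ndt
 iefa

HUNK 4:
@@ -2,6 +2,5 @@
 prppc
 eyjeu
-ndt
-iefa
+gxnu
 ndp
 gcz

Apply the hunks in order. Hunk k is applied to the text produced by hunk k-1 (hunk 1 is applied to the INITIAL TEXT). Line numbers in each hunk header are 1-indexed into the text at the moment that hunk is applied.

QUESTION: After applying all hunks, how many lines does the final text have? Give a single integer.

Answer: 6

Derivation:
Hunk 1: at line 1 remove [evne,mucka,ivisi] add [ucf,lbpfr] -> 6 lines: eswem prppc ucf lbpfr ndp gcz
Hunk 2: at line 1 remove [ucf,lbpfr] add [mzz,iefa] -> 6 lines: eswem prppc mzz iefa ndp gcz
Hunk 3: at line 2 remove [mzz] add [eyjeu,ndt] -> 7 lines: eswem prppc eyjeu ndt iefa ndp gcz
Hunk 4: at line 2 remove [ndt,iefa] add [gxnu] -> 6 lines: eswem prppc eyjeu gxnu ndp gcz
Final line count: 6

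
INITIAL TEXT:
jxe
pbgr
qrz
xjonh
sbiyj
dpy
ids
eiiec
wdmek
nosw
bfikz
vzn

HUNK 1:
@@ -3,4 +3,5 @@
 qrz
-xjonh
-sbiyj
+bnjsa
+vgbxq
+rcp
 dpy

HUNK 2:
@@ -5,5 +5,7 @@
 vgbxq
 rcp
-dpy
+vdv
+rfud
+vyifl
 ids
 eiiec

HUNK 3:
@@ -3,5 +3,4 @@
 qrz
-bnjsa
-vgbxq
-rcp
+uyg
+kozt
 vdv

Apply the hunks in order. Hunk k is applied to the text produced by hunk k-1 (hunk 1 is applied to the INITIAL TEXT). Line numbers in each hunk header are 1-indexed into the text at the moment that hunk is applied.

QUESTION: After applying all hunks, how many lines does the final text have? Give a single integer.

Hunk 1: at line 3 remove [xjonh,sbiyj] add [bnjsa,vgbxq,rcp] -> 13 lines: jxe pbgr qrz bnjsa vgbxq rcp dpy ids eiiec wdmek nosw bfikz vzn
Hunk 2: at line 5 remove [dpy] add [vdv,rfud,vyifl] -> 15 lines: jxe pbgr qrz bnjsa vgbxq rcp vdv rfud vyifl ids eiiec wdmek nosw bfikz vzn
Hunk 3: at line 3 remove [bnjsa,vgbxq,rcp] add [uyg,kozt] -> 14 lines: jxe pbgr qrz uyg kozt vdv rfud vyifl ids eiiec wdmek nosw bfikz vzn
Final line count: 14

Answer: 14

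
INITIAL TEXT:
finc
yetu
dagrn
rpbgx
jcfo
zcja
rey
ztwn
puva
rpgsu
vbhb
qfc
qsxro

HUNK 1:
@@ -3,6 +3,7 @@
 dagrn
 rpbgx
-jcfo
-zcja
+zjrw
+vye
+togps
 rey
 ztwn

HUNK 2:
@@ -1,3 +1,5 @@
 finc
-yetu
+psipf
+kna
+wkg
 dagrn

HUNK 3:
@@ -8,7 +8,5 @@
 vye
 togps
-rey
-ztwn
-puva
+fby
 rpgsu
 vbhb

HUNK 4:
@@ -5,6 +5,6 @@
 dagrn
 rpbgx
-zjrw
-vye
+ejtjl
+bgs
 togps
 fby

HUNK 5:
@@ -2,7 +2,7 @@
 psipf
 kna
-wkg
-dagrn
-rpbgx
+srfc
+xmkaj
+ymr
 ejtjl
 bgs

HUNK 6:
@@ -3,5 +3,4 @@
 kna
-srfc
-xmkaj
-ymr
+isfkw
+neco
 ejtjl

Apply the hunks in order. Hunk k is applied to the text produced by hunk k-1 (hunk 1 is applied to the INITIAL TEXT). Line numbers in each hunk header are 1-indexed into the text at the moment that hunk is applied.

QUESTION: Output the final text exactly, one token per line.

Answer: finc
psipf
kna
isfkw
neco
ejtjl
bgs
togps
fby
rpgsu
vbhb
qfc
qsxro

Derivation:
Hunk 1: at line 3 remove [jcfo,zcja] add [zjrw,vye,togps] -> 14 lines: finc yetu dagrn rpbgx zjrw vye togps rey ztwn puva rpgsu vbhb qfc qsxro
Hunk 2: at line 1 remove [yetu] add [psipf,kna,wkg] -> 16 lines: finc psipf kna wkg dagrn rpbgx zjrw vye togps rey ztwn puva rpgsu vbhb qfc qsxro
Hunk 3: at line 8 remove [rey,ztwn,puva] add [fby] -> 14 lines: finc psipf kna wkg dagrn rpbgx zjrw vye togps fby rpgsu vbhb qfc qsxro
Hunk 4: at line 5 remove [zjrw,vye] add [ejtjl,bgs] -> 14 lines: finc psipf kna wkg dagrn rpbgx ejtjl bgs togps fby rpgsu vbhb qfc qsxro
Hunk 5: at line 2 remove [wkg,dagrn,rpbgx] add [srfc,xmkaj,ymr] -> 14 lines: finc psipf kna srfc xmkaj ymr ejtjl bgs togps fby rpgsu vbhb qfc qsxro
Hunk 6: at line 3 remove [srfc,xmkaj,ymr] add [isfkw,neco] -> 13 lines: finc psipf kna isfkw neco ejtjl bgs togps fby rpgsu vbhb qfc qsxro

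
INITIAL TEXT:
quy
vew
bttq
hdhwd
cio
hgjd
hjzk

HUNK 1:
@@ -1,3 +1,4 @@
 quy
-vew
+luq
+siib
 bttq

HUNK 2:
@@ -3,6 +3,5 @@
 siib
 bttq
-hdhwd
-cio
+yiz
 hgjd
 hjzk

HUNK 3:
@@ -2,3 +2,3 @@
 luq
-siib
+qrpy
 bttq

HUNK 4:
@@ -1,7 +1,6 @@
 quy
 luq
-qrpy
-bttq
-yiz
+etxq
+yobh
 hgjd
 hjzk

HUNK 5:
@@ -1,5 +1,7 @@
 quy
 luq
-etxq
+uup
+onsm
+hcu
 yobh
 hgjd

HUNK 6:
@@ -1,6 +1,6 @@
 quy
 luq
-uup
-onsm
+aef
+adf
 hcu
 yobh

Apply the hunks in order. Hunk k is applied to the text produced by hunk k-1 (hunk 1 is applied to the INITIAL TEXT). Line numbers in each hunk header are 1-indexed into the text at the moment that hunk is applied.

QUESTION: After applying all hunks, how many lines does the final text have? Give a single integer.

Answer: 8

Derivation:
Hunk 1: at line 1 remove [vew] add [luq,siib] -> 8 lines: quy luq siib bttq hdhwd cio hgjd hjzk
Hunk 2: at line 3 remove [hdhwd,cio] add [yiz] -> 7 lines: quy luq siib bttq yiz hgjd hjzk
Hunk 3: at line 2 remove [siib] add [qrpy] -> 7 lines: quy luq qrpy bttq yiz hgjd hjzk
Hunk 4: at line 1 remove [qrpy,bttq,yiz] add [etxq,yobh] -> 6 lines: quy luq etxq yobh hgjd hjzk
Hunk 5: at line 1 remove [etxq] add [uup,onsm,hcu] -> 8 lines: quy luq uup onsm hcu yobh hgjd hjzk
Hunk 6: at line 1 remove [uup,onsm] add [aef,adf] -> 8 lines: quy luq aef adf hcu yobh hgjd hjzk
Final line count: 8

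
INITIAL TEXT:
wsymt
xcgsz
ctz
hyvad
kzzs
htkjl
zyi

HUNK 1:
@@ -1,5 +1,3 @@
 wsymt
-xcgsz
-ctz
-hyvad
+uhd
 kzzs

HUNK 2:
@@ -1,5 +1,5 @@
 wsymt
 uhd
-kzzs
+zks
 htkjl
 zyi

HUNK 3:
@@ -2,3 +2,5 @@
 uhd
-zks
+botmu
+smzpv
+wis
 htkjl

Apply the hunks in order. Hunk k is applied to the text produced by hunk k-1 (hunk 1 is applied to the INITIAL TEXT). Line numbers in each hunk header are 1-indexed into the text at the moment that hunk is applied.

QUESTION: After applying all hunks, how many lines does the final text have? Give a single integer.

Hunk 1: at line 1 remove [xcgsz,ctz,hyvad] add [uhd] -> 5 lines: wsymt uhd kzzs htkjl zyi
Hunk 2: at line 1 remove [kzzs] add [zks] -> 5 lines: wsymt uhd zks htkjl zyi
Hunk 3: at line 2 remove [zks] add [botmu,smzpv,wis] -> 7 lines: wsymt uhd botmu smzpv wis htkjl zyi
Final line count: 7

Answer: 7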